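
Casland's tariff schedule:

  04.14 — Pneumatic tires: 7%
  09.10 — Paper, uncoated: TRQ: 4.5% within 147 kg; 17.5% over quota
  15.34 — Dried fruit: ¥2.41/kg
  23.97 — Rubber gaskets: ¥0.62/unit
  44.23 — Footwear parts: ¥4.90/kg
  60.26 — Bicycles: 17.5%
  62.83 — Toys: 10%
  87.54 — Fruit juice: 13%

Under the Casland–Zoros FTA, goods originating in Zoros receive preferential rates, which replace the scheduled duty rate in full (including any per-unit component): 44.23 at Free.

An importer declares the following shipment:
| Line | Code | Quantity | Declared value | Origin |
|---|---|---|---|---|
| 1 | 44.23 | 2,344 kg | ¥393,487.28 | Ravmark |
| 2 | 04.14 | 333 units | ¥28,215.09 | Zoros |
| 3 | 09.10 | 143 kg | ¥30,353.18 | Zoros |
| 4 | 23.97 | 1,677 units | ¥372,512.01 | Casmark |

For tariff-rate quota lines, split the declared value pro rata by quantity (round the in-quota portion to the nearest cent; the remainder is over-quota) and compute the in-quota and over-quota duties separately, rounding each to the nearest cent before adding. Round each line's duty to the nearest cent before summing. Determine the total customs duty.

¥15,866.29

Line 1 (44.23, Ravmark, 2,344 kg, ¥393,487.28):
Base rate for 44.23 is ¥4.90/kg.
44.23 has an FTA preferential rate, but origin Ravmark is not Zoros; base rate stands.
Duty = 2,344 × ¥4.90 = ¥11,485.60.
Line 2 (04.14, Zoros, 333 units, ¥28,215.09):
Base rate for 04.14 is 7%.
Origin Zoros is the FTA partner but 04.14 is not on the preference list; base rate stands.
Duty = ¥28,215.09 × 7% = ¥1,975.06.
Line 3 (09.10, Zoros, 143 kg, ¥30,353.18):
Code 09.10 is under a tariff-rate quota (threshold 147 kg). Quantity 143 kg is within the quota, so the in-quota rate 4.5% applies to the full value.
Duty = ¥30,353.18 × 4.5% = ¥1,365.89.
Line 4 (23.97, Casmark, 1,677 units, ¥372,512.01):
Base rate for 23.97 is ¥0.62/unit.
Duty = 1,677 × ¥0.62 = ¥1,039.74.
Total = ¥11,485.60 + ¥1,975.06 + ¥1,365.89 + ¥1,039.74 = ¥15,866.29.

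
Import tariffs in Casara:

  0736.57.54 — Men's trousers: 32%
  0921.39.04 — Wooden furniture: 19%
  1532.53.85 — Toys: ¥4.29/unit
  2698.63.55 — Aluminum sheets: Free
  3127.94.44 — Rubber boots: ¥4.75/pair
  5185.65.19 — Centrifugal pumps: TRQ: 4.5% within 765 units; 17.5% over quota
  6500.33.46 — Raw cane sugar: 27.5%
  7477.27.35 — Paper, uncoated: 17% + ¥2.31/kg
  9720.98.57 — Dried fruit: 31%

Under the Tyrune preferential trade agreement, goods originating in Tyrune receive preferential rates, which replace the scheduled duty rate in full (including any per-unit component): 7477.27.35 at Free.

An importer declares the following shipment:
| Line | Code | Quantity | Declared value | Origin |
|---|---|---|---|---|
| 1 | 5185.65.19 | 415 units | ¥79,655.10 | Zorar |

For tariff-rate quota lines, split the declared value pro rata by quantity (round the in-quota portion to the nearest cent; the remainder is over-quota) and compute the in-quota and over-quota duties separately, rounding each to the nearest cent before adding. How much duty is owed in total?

Line 1 (5185.65.19, Zorar, 415 units, ¥79,655.10):
Code 5185.65.19 is under a tariff-rate quota (threshold 765 units). Quantity 415 units is within the quota, so the in-quota rate 4.5% applies to the full value.
Duty = ¥79,655.10 × 4.5% = ¥3,584.48.

¥3,584.48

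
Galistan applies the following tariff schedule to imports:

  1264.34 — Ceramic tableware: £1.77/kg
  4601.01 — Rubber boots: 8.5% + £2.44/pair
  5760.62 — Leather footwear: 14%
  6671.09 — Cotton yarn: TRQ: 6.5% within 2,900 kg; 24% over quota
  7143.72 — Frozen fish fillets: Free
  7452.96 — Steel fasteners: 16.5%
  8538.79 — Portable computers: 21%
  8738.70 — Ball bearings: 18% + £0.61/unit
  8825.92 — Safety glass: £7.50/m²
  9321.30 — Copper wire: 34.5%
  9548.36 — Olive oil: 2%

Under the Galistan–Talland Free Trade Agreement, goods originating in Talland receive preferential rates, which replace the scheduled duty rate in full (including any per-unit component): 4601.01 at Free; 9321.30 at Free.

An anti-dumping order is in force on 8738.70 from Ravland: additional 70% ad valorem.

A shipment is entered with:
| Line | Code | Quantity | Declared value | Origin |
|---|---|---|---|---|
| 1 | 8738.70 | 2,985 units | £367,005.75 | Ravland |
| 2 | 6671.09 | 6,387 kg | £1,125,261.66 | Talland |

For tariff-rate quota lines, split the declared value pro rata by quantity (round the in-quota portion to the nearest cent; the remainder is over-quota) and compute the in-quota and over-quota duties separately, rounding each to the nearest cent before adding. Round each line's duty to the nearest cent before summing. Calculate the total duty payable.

£505,437.36

Line 1 (8738.70, Ravland, 2,985 units, £367,005.75):
Base rate for 8738.70 is 18% + £0.61/unit.
Additional duty on 8738.70 from Ravland: +70%. Applied ad valorem rate: 18% + 70% = 88%.
Duty = £367,005.75 × 88% + 2,985 × £0.61 = £324,785.91.
Line 2 (6671.09, Talland, 6,387 kg, £1,125,261.66):
Code 6671.09 is under a tariff-rate quota (threshold 2,900 kg). In-quota: 2,900 kg at 6.5%; over-quota: 3,487 kg at 24%.
Pro-rata value split: in-quota = £1,125,261.66 × 2,900/6,387 = £510,922.00; over-quota = £1,125,261.66 − £510,922.00 = £614,339.66.
In-quota duty = £510,922.00 × 6.5% = £33,209.93. Over-quota duty = £614,339.66 × 24% = £147,441.52.
Line duty = £33,209.93 + £147,441.52 = £180,651.45.
Total = £324,785.91 + £180,651.45 = £505,437.36.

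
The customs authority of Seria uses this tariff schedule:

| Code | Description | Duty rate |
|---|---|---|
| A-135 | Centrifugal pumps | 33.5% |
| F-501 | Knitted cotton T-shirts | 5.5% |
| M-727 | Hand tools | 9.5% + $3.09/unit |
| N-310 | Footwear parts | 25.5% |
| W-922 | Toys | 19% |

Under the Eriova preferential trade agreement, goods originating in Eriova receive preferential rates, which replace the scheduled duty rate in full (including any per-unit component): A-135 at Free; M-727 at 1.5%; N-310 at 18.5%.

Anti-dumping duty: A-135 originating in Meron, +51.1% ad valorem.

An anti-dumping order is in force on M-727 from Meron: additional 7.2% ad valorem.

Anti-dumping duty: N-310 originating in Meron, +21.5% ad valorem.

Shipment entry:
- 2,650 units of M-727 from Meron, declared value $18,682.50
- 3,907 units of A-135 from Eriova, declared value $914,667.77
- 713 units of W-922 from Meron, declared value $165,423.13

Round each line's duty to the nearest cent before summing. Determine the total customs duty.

Line 1 (M-727, Meron, 2,650 units, $18,682.50):
Base rate for M-727 is 9.5% + $3.09/unit.
M-727 has an FTA preferential rate, but origin Meron is not Eriova; base rate stands.
Additional duty on M-727 from Meron: +7.2%. Applied ad valorem rate: 9.5% + 7.2% = 16.7%.
Duty = $18,682.50 × 16.7% + 2,650 × $3.09 = $11,308.48.
Line 2 (A-135, Eriova, 3,907 units, $914,667.77):
Base rate for A-135 is 33.5%.
Origin Eriova qualifies under the Seria–Eriova agreement and A-135 is covered: preferential rate Free applies instead.
The additional-duty order on A-135 targets Meron, not Eriova; it does not apply.
Duty = $914,667.77 × 0% = $0.00.
Line 3 (W-922, Meron, 713 units, $165,423.13):
Base rate for W-922 is 19%.
Duty = $165,423.13 × 19% = $31,430.39.
Total = $11,308.48 + $0.00 + $31,430.39 = $42,738.87.

$42,738.87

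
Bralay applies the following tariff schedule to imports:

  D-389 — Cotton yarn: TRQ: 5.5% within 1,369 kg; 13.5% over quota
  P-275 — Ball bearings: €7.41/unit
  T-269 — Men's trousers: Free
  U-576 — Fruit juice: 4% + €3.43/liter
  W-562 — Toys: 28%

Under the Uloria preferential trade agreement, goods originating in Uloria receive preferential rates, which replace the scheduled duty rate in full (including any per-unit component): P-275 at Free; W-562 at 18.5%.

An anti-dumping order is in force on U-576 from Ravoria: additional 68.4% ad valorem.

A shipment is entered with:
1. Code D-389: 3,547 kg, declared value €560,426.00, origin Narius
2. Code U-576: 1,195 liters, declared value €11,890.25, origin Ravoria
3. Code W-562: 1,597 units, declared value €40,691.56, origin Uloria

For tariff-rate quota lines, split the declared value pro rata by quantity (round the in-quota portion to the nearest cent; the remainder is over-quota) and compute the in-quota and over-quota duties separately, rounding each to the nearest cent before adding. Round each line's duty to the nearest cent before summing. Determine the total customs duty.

Line 1 (D-389, Narius, 3,547 kg, €560,426.00):
Code D-389 is under a tariff-rate quota (threshold 1,369 kg). In-quota: 1,369 kg at 5.5%; over-quota: 2,178 kg at 13.5%.
Pro-rata value split: in-quota = €560,426.00 × 1,369/3,547 = €216,302.00; over-quota = €560,426.00 − €216,302.00 = €344,124.00.
In-quota duty = €216,302.00 × 5.5% = €11,896.61. Over-quota duty = €344,124.00 × 13.5% = €46,456.74.
Line duty = €11,896.61 + €46,456.74 = €58,353.35.
Line 2 (U-576, Ravoria, 1,195 liters, €11,890.25):
Base rate for U-576 is 4% + €3.43/liter.
Additional duty on U-576 from Ravoria: +68.4%. Applied ad valorem rate: 4% + 68.4% = 72.4%.
Duty = €11,890.25 × 72.4% + 1,195 × €3.43 = €12,707.39.
Line 3 (W-562, Uloria, 1,597 units, €40,691.56):
Base rate for W-562 is 28%.
Origin Uloria qualifies under the Bralay–Uloria agreement and W-562 is covered: preferential rate 18.5% applies instead.
Duty = €40,691.56 × 18.5% = €7,527.94.
Total = €58,353.35 + €12,707.39 + €7,527.94 = €78,588.68.

€78,588.68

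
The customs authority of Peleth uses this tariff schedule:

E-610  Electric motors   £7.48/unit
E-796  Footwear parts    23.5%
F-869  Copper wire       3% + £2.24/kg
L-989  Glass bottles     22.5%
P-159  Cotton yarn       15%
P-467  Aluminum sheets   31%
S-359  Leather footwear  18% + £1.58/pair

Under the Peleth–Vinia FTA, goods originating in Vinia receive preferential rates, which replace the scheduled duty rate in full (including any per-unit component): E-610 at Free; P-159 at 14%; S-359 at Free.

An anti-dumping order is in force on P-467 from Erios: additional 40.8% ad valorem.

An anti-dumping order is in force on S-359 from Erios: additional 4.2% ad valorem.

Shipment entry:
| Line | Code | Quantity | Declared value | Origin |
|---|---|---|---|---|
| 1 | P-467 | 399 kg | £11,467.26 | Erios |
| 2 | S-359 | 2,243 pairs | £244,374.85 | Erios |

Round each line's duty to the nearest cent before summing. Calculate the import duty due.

£66,028.65

Line 1 (P-467, Erios, 399 kg, £11,467.26):
Base rate for P-467 is 31%.
Additional duty on P-467 from Erios: +40.8%. Applied ad valorem rate: 31% + 40.8% = 71.8%.
Duty = £11,467.26 × 71.8% = £8,233.49.
Line 2 (S-359, Erios, 2,243 pairs, £244,374.85):
Base rate for S-359 is 18% + £1.58/pair.
S-359 has an FTA preferential rate, but origin Erios is not Vinia; base rate stands.
Additional duty on S-359 from Erios: +4.2%. Applied ad valorem rate: 18% + 4.2% = 22.2%.
Duty = £244,374.85 × 22.2% + 2,243 × £1.58 = £57,795.16.
Total = £8,233.49 + £57,795.16 = £66,028.65.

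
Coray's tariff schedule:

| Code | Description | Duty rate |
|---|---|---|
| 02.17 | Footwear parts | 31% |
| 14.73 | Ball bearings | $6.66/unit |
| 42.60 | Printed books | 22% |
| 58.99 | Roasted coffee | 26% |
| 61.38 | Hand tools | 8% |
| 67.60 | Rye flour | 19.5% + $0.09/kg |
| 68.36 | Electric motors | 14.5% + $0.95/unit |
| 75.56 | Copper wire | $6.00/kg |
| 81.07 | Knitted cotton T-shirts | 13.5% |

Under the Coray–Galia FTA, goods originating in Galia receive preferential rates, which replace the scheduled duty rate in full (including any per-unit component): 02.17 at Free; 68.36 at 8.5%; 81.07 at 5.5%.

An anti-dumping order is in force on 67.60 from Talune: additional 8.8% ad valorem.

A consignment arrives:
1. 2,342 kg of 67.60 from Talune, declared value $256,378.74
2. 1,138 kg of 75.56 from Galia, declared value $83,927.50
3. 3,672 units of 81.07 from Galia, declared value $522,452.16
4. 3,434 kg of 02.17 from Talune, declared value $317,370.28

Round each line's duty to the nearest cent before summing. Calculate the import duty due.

Line 1 (67.60, Talune, 2,342 kg, $256,378.74):
Base rate for 67.60 is 19.5% + $0.09/kg.
Additional duty on 67.60 from Talune: +8.8%. Applied ad valorem rate: 19.5% + 8.8% = 28.3%.
Duty = $256,378.74 × 28.3% + 2,342 × $0.09 = $72,765.96.
Line 2 (75.56, Galia, 1,138 kg, $83,927.50):
Base rate for 75.56 is $6.00/kg.
Origin Galia is the FTA partner but 75.56 is not on the preference list; base rate stands.
Duty = 1,138 × $6.00 = $6,828.00.
Line 3 (81.07, Galia, 3,672 units, $522,452.16):
Base rate for 81.07 is 13.5%.
Origin Galia qualifies under the Coray–Galia agreement and 81.07 is covered: preferential rate 5.5% applies instead.
Duty = $522,452.16 × 5.5% = $28,734.87.
Line 4 (02.17, Talune, 3,434 kg, $317,370.28):
Base rate for 02.17 is 31%.
02.17 has an FTA preferential rate, but origin Talune is not Galia; base rate stands.
Duty = $317,370.28 × 31% = $98,384.79.
Total = $72,765.96 + $6,828.00 + $28,734.87 + $98,384.79 = $206,713.62.

$206,713.62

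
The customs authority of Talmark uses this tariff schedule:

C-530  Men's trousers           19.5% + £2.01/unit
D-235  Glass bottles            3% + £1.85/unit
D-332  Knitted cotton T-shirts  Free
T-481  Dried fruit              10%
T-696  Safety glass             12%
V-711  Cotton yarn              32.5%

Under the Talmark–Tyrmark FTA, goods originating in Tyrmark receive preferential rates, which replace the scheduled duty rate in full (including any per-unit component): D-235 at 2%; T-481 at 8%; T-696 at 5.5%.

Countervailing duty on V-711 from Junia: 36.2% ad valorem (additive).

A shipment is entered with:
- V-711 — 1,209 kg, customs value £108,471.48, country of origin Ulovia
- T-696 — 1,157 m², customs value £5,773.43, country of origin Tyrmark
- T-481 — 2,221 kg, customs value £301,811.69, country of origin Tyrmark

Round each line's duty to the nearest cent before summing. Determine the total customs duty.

Line 1 (V-711, Ulovia, 1,209 kg, £108,471.48):
Base rate for V-711 is 32.5%.
The additional-duty order on V-711 targets Junia, not Ulovia; it does not apply.
Duty = £108,471.48 × 32.5% = £35,253.23.
Line 2 (T-696, Tyrmark, 1,157 m², £5,773.43):
Base rate for T-696 is 12%.
Origin Tyrmark qualifies under the Talmark–Tyrmark agreement and T-696 is covered: preferential rate 5.5% applies instead.
Duty = £5,773.43 × 5.5% = £317.54.
Line 3 (T-481, Tyrmark, 2,221 kg, £301,811.69):
Base rate for T-481 is 10%.
Origin Tyrmark qualifies under the Talmark–Tyrmark agreement and T-481 is covered: preferential rate 8% applies instead.
Duty = £301,811.69 × 8% = £24,144.94.
Total = £35,253.23 + £317.54 + £24,144.94 = £59,715.71.

£59,715.71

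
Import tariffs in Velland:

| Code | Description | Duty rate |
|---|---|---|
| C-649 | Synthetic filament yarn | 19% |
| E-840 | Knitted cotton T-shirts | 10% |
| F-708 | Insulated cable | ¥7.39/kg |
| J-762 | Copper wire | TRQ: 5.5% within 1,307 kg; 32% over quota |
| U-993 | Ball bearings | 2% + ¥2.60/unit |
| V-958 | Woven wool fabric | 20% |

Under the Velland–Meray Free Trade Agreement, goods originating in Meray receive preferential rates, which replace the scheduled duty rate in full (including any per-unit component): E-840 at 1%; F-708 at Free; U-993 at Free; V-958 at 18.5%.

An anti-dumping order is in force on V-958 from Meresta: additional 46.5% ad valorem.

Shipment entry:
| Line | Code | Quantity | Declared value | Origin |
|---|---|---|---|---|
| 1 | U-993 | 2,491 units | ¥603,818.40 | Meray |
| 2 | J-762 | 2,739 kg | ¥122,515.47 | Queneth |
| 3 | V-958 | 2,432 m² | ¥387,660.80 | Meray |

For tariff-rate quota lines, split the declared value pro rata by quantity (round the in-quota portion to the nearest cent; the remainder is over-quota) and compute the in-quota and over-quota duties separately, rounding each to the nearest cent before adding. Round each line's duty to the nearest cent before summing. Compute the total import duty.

¥95,429.75

Line 1 (U-993, Meray, 2,491 units, ¥603,818.40):
Base rate for U-993 is 2% + ¥2.60/unit.
Origin Meray qualifies under the Velland–Meray agreement and U-993 is covered: preferential rate Free applies instead.
Duty = ¥603,818.40 × 0% = ¥0.00.
Line 2 (J-762, Queneth, 2,739 kg, ¥122,515.47):
Code J-762 is under a tariff-rate quota (threshold 1,307 kg). In-quota: 1,307 kg at 5.5%; over-quota: 1,432 kg at 32%.
Pro-rata value split: in-quota = ¥122,515.47 × 1,307/2,739 = ¥58,462.11; over-quota = ¥122,515.47 − ¥58,462.11 = ¥64,053.36.
In-quota duty = ¥58,462.11 × 5.5% = ¥3,215.42. Over-quota duty = ¥64,053.36 × 32% = ¥20,497.08.
Line duty = ¥3,215.42 + ¥20,497.08 = ¥23,712.50.
Line 3 (V-958, Meray, 2,432 m², ¥387,660.80):
Base rate for V-958 is 20%.
Origin Meray qualifies under the Velland–Meray agreement and V-958 is covered: preferential rate 18.5% applies instead.
The additional-duty order on V-958 targets Meresta, not Meray; it does not apply.
Duty = ¥387,660.80 × 18.5% = ¥71,717.25.
Total = ¥0.00 + ¥23,712.50 + ¥71,717.25 = ¥95,429.75.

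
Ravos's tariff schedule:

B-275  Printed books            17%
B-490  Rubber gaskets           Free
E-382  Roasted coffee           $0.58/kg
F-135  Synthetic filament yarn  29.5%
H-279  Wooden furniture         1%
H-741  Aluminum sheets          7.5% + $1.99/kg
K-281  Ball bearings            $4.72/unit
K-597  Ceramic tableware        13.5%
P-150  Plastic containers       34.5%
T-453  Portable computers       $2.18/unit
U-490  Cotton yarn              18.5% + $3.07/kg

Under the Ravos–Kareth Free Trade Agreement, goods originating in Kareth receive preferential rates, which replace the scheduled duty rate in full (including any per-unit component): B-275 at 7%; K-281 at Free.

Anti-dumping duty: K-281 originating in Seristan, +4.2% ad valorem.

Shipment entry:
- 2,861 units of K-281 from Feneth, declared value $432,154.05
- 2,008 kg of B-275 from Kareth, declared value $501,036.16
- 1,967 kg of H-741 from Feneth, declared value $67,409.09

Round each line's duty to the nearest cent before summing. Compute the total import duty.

$57,546.46

Line 1 (K-281, Feneth, 2,861 units, $432,154.05):
Base rate for K-281 is $4.72/unit.
K-281 has an FTA preferential rate, but origin Feneth is not Kareth; base rate stands.
The additional-duty order on K-281 targets Seristan, not Feneth; it does not apply.
Duty = 2,861 × $4.72 = $13,503.92.
Line 2 (B-275, Kareth, 2,008 kg, $501,036.16):
Base rate for B-275 is 17%.
Origin Kareth qualifies under the Ravos–Kareth agreement and B-275 is covered: preferential rate 7% applies instead.
Duty = $501,036.16 × 7% = $35,072.53.
Line 3 (H-741, Feneth, 1,967 kg, $67,409.09):
Base rate for H-741 is 7.5% + $1.99/kg.
Duty = $67,409.09 × 7.5% + 1,967 × $1.99 = $8,970.01.
Total = $13,503.92 + $35,072.53 + $8,970.01 = $57,546.46.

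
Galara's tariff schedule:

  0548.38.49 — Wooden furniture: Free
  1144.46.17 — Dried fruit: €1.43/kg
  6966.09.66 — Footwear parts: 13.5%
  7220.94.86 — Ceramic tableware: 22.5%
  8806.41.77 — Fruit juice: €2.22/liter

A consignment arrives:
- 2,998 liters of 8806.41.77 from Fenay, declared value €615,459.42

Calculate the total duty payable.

€6,655.56

Line 1 (8806.41.77, Fenay, 2,998 liters, €615,459.42):
Base rate for 8806.41.77 is €2.22/liter.
Duty = 2,998 × €2.22 = €6,655.56.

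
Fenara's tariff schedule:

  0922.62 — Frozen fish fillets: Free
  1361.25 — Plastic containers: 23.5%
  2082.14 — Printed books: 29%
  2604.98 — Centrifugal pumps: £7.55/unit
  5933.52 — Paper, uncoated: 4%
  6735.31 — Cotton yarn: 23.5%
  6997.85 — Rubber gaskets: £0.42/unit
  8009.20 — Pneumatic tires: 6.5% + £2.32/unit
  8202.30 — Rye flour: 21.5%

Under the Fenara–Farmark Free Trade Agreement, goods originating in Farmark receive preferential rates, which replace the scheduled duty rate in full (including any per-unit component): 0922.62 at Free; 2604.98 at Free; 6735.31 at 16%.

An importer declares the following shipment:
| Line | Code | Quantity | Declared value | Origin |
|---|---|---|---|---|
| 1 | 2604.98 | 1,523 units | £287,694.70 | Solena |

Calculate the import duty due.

£11,498.65

Line 1 (2604.98, Solena, 1,523 units, £287,694.70):
Base rate for 2604.98 is £7.55/unit.
2604.98 has an FTA preferential rate, but origin Solena is not Farmark; base rate stands.
Duty = 1,523 × £7.55 = £11,498.65.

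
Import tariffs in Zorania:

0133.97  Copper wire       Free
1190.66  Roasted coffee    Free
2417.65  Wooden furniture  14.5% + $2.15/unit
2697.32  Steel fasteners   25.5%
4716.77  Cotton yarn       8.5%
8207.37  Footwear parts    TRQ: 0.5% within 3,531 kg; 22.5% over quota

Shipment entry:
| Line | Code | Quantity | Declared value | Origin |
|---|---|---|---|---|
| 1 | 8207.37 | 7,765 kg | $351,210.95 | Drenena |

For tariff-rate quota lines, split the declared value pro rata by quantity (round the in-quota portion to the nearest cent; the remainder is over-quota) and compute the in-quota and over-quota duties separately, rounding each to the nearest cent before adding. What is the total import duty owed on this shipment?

$43,886.90

Line 1 (8207.37, Drenena, 7,765 kg, $351,210.95):
Code 8207.37 is under a tariff-rate quota (threshold 3,531 kg). In-quota: 3,531 kg at 0.5%; over-quota: 4,234 kg at 22.5%.
Pro-rata value split: in-quota = $351,210.95 × 3,531/7,765 = $159,707.13; over-quota = $351,210.95 − $159,707.13 = $191,503.82.
In-quota duty = $159,707.13 × 0.5% = $798.54. Over-quota duty = $191,503.82 × 22.5% = $43,088.36.
Line duty = $798.54 + $43,088.36 = $43,886.90.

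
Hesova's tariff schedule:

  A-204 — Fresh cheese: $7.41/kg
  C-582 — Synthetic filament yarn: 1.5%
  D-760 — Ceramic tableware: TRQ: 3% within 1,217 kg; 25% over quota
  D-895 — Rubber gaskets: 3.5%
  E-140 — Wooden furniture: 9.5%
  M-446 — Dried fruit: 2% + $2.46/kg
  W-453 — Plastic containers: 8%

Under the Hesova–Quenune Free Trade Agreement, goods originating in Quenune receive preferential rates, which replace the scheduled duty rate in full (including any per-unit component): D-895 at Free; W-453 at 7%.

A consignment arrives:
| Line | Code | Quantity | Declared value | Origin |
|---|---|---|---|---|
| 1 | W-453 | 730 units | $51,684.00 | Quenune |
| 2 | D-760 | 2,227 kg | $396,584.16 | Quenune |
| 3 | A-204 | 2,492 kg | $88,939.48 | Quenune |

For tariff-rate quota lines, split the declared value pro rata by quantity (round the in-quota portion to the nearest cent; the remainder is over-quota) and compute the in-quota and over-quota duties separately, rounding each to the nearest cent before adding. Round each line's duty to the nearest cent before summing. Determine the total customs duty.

Line 1 (W-453, Quenune, 730 units, $51,684.00):
Base rate for W-453 is 8%.
Origin Quenune qualifies under the Hesova–Quenune agreement and W-453 is covered: preferential rate 7% applies instead.
Duty = $51,684.00 × 7% = $3,617.88.
Line 2 (D-760, Quenune, 2,227 kg, $396,584.16):
Code D-760 is under a tariff-rate quota (threshold 1,217 kg). In-quota: 1,217 kg at 3%; over-quota: 1,010 kg at 25%.
Pro-rata value split: in-quota = $396,584.16 × 1,217/2,227 = $216,723.36; over-quota = $396,584.16 − $216,723.36 = $179,860.80.
In-quota duty = $216,723.36 × 3% = $6,501.70. Over-quota duty = $179,860.80 × 25% = $44,965.20.
Line duty = $6,501.70 + $44,965.20 = $51,466.90.
Line 3 (A-204, Quenune, 2,492 kg, $88,939.48):
Base rate for A-204 is $7.41/kg.
Origin Quenune is the FTA partner but A-204 is not on the preference list; base rate stands.
Duty = 2,492 × $7.41 = $18,465.72.
Total = $3,617.88 + $51,466.90 + $18,465.72 = $73,550.50.

$73,550.50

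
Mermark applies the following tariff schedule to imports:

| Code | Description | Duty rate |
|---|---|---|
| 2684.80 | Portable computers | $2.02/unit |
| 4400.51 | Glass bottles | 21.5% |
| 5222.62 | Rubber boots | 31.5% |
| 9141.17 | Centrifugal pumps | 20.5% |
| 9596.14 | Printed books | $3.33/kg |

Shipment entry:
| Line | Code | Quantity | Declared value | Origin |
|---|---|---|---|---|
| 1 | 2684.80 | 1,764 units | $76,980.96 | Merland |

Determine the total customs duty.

$3,563.28

Line 1 (2684.80, Merland, 1,764 units, $76,980.96):
Base rate for 2684.80 is $2.02/unit.
Duty = 1,764 × $2.02 = $3,563.28.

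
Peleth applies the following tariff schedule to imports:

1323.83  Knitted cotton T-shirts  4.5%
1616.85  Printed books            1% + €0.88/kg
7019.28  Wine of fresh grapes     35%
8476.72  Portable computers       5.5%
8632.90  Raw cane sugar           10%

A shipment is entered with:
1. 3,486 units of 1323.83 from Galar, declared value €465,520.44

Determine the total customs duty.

Line 1 (1323.83, Galar, 3,486 units, €465,520.44):
Base rate for 1323.83 is 4.5%.
Duty = €465,520.44 × 4.5% = €20,948.42.

€20,948.42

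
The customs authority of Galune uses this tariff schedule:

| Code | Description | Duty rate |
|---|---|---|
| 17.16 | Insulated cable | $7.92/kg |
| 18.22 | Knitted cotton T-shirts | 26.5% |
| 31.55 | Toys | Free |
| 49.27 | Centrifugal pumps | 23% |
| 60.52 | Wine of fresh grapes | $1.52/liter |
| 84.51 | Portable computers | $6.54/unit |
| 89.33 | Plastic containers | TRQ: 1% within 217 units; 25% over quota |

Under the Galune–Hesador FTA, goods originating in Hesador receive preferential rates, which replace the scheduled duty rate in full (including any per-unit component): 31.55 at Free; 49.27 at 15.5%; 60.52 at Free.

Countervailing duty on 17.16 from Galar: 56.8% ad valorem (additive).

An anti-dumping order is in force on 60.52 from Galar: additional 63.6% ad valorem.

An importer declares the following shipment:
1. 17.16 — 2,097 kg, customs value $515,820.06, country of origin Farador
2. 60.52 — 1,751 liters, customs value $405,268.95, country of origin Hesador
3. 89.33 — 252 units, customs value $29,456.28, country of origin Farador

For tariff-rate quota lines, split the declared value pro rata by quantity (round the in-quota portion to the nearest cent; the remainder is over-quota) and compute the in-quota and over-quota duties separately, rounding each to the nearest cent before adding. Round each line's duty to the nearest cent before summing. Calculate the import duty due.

$17,884.68

Line 1 (17.16, Farador, 2,097 kg, $515,820.06):
Base rate for 17.16 is $7.92/kg.
The additional-duty order on 17.16 targets Galar, not Farador; it does not apply.
Duty = 2,097 × $7.92 = $16,608.24.
Line 2 (60.52, Hesador, 1,751 liters, $405,268.95):
Base rate for 60.52 is $1.52/liter.
Origin Hesador qualifies under the Galune–Hesador agreement and 60.52 is covered: preferential rate Free applies instead.
The additional-duty order on 60.52 targets Galar, not Hesador; it does not apply.
Duty = $405,268.95 × 0% = $0.00.
Line 3 (89.33, Farador, 252 units, $29,456.28):
Code 89.33 is under a tariff-rate quota (threshold 217 units). In-quota: 217 units at 1%; over-quota: 35 units at 25%.
Pro-rata value split: in-quota = $29,456.28 × 217/252 = $25,365.13; over-quota = $29,456.28 − $25,365.13 = $4,091.15.
In-quota duty = $25,365.13 × 1% = $253.65. Over-quota duty = $4,091.15 × 25% = $1,022.79.
Line duty = $253.65 + $1,022.79 = $1,276.44.
Total = $16,608.24 + $0.00 + $1,276.44 = $17,884.68.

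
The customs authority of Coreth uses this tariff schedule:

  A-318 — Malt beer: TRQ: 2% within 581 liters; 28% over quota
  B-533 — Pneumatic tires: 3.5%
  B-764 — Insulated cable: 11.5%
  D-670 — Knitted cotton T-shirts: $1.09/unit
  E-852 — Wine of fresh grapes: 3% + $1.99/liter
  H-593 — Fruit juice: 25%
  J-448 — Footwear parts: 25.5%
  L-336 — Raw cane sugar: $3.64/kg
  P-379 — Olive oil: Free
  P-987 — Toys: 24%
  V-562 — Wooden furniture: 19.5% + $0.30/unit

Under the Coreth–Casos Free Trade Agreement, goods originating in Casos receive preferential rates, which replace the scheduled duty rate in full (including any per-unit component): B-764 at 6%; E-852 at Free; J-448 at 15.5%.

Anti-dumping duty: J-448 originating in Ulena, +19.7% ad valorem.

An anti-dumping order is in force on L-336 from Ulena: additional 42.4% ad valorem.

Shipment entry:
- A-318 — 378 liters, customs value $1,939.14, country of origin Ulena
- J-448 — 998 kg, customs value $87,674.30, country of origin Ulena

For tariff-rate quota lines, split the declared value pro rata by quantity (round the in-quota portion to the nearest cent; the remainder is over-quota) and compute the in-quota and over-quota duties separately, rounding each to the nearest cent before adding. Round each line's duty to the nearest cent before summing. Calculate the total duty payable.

$39,667.56

Line 1 (A-318, Ulena, 378 liters, $1,939.14):
Code A-318 is under a tariff-rate quota (threshold 581 liters). Quantity 378 liters is within the quota, so the in-quota rate 2% applies to the full value.
Duty = $1,939.14 × 2% = $38.78.
Line 2 (J-448, Ulena, 998 kg, $87,674.30):
Base rate for J-448 is 25.5%.
J-448 has an FTA preferential rate, but origin Ulena is not Casos; base rate stands.
Additional duty on J-448 from Ulena: +19.7%. Applied ad valorem rate: 25.5% + 19.7% = 45.2%.
Duty = $87,674.30 × 45.2% = $39,628.78.
Total = $38.78 + $39,628.78 = $39,667.56.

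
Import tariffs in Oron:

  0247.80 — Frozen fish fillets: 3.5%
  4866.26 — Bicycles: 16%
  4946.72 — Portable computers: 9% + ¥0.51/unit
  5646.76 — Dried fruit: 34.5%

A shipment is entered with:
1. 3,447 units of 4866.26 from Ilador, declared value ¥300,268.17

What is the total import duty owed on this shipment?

¥48,042.91

Line 1 (4866.26, Ilador, 3,447 units, ¥300,268.17):
Base rate for 4866.26 is 16%.
Duty = ¥300,268.17 × 16% = ¥48,042.91.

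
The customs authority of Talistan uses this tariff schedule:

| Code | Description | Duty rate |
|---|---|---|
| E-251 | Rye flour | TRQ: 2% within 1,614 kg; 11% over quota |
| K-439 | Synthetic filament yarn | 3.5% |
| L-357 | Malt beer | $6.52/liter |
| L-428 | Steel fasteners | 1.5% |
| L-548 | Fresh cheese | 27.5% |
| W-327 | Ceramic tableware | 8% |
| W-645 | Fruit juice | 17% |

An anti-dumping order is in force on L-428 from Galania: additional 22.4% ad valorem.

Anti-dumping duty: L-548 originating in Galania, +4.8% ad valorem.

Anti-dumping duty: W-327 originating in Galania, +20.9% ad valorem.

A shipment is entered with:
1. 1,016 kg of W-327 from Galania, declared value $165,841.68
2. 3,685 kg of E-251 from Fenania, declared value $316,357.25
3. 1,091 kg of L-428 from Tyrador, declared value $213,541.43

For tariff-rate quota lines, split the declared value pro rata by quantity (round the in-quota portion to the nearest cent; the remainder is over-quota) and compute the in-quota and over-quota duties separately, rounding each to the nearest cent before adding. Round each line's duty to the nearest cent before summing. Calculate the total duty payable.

Line 1 (W-327, Galania, 1,016 kg, $165,841.68):
Base rate for W-327 is 8%.
Additional duty on W-327 from Galania: +20.9%. Applied ad valorem rate: 8% + 20.9% = 28.9%.
Duty = $165,841.68 × 28.9% = $47,928.25.
Line 2 (E-251, Fenania, 3,685 kg, $316,357.25):
Code E-251 is under a tariff-rate quota (threshold 1,614 kg). In-quota: 1,614 kg at 2%; over-quota: 2,071 kg at 11%.
Pro-rata value split: in-quota = $316,357.25 × 1,614/3,685 = $138,561.90; over-quota = $316,357.25 − $138,561.90 = $177,795.35.
In-quota duty = $138,561.90 × 2% = $2,771.24. Over-quota duty = $177,795.35 × 11% = $19,557.49.
Line duty = $2,771.24 + $19,557.49 = $22,328.73.
Line 3 (L-428, Tyrador, 1,091 kg, $213,541.43):
Base rate for L-428 is 1.5%.
The additional-duty order on L-428 targets Galania, not Tyrador; it does not apply.
Duty = $213,541.43 × 1.5% = $3,203.12.
Total = $47,928.25 + $22,328.73 + $3,203.12 = $73,460.10.

$73,460.10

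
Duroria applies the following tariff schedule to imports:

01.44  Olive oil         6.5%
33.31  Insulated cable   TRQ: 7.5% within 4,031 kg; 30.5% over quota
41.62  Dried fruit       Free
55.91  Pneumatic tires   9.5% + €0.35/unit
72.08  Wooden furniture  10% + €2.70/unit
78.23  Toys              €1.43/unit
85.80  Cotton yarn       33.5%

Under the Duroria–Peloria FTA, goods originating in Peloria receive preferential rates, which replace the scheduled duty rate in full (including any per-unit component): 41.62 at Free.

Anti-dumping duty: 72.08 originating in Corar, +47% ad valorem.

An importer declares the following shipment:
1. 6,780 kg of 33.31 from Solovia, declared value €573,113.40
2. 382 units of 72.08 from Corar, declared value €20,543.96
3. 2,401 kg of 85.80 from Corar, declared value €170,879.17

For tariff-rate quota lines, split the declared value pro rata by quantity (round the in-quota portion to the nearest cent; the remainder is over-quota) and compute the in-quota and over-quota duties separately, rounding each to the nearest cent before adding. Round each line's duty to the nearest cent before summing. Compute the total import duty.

€166,415.27

Line 1 (33.31, Solovia, 6,780 kg, €573,113.40):
Code 33.31 is under a tariff-rate quota (threshold 4,031 kg). In-quota: 4,031 kg at 7.5%; over-quota: 2,749 kg at 30.5%.
Pro-rata value split: in-quota = €573,113.40 × 4,031/6,780 = €340,740.43; over-quota = €573,113.40 − €340,740.43 = €232,372.97.
In-quota duty = €340,740.43 × 7.5% = €25,555.53. Over-quota duty = €232,372.97 × 30.5% = €70,873.76.
Line duty = €25,555.53 + €70,873.76 = €96,429.29.
Line 2 (72.08, Corar, 382 units, €20,543.96):
Base rate for 72.08 is 10% + €2.70/unit.
Additional duty on 72.08 from Corar: +47%. Applied ad valorem rate: 10% + 47% = 57%.
Duty = €20,543.96 × 57% + 382 × €2.70 = €12,741.46.
Line 3 (85.80, Corar, 2,401 kg, €170,879.17):
Base rate for 85.80 is 33.5%.
Duty = €170,879.17 × 33.5% = €57,244.52.
Total = €96,429.29 + €12,741.46 + €57,244.52 = €166,415.27.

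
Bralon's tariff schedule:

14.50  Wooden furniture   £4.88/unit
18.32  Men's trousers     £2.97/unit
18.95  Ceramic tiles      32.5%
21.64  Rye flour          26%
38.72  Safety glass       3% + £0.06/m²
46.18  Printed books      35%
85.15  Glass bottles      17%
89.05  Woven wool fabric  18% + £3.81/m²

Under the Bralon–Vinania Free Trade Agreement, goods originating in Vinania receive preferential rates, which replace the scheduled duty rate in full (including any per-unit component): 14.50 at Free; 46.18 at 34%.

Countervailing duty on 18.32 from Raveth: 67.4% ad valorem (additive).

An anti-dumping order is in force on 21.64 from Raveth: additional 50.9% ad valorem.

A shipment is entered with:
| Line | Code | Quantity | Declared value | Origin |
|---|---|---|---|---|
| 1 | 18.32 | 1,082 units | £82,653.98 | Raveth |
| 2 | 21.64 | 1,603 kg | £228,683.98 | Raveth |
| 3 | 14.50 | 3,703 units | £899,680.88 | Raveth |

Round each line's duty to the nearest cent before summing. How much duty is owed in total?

Line 1 (18.32, Raveth, 1,082 units, £82,653.98):
Base rate for 18.32 is £2.97/unit.
Additional duty on 18.32 from Raveth: +67.4% ad valorem. Applied ad valorem rate = 67.4%.
Duty = £82,653.98 × 67.4% + 1,082 × £2.97 = £58,922.32.
Line 2 (21.64, Raveth, 1,603 kg, £228,683.98):
Base rate for 21.64 is 26%.
Additional duty on 21.64 from Raveth: +50.9%. Applied ad valorem rate: 26% + 50.9% = 76.9%.
Duty = £228,683.98 × 76.9% = £175,857.98.
Line 3 (14.50, Raveth, 3,703 units, £899,680.88):
Base rate for 14.50 is £4.88/unit.
14.50 has an FTA preferential rate, but origin Raveth is not Vinania; base rate stands.
Duty = 3,703 × £4.88 = £18,070.64.
Total = £58,922.32 + £175,857.98 + £18,070.64 = £252,850.94.

£252,850.94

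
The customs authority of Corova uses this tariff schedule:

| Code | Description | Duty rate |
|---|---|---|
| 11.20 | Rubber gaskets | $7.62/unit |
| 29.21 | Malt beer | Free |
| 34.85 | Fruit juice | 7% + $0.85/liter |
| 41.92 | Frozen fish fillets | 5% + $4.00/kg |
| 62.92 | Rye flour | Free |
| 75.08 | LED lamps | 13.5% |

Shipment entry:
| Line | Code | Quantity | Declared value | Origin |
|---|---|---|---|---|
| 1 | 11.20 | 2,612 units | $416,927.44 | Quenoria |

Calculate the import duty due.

Line 1 (11.20, Quenoria, 2,612 units, $416,927.44):
Base rate for 11.20 is $7.62/unit.
Duty = 2,612 × $7.62 = $19,903.44.

$19,903.44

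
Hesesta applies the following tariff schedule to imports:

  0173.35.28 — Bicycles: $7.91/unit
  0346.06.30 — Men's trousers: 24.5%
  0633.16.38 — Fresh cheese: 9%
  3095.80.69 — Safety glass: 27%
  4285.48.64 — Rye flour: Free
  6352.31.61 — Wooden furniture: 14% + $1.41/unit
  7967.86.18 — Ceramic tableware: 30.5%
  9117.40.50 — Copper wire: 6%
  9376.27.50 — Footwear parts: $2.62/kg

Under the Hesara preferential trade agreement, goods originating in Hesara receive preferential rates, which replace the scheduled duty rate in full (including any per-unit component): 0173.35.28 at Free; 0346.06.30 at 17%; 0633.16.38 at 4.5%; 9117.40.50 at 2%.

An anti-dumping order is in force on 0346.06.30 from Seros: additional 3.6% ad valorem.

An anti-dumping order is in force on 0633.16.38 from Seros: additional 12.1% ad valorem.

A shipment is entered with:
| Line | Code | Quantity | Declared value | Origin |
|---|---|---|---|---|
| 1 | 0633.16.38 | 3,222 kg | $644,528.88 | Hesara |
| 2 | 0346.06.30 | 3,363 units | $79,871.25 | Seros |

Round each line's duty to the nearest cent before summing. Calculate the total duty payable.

Line 1 (0633.16.38, Hesara, 3,222 kg, $644,528.88):
Base rate for 0633.16.38 is 9%.
Origin Hesara qualifies under the Hesesta–Hesara agreement and 0633.16.38 is covered: preferential rate 4.5% applies instead.
The additional-duty order on 0633.16.38 targets Seros, not Hesara; it does not apply.
Duty = $644,528.88 × 4.5% = $29,003.80.
Line 2 (0346.06.30, Seros, 3,363 units, $79,871.25):
Base rate for 0346.06.30 is 24.5%.
0346.06.30 has an FTA preferential rate, but origin Seros is not Hesara; base rate stands.
Additional duty on 0346.06.30 from Seros: +3.6%. Applied ad valorem rate: 24.5% + 3.6% = 28.1%.
Duty = $79,871.25 × 28.1% = $22,443.82.
Total = $29,003.80 + $22,443.82 = $51,447.62.

$51,447.62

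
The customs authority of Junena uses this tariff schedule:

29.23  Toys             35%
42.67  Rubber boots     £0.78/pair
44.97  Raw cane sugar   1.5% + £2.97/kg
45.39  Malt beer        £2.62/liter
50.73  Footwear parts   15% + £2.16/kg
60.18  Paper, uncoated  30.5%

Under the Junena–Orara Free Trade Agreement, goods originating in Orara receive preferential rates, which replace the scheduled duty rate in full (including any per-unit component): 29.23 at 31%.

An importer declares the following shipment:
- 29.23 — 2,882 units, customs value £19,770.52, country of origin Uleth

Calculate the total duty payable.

£6,919.68

Line 1 (29.23, Uleth, 2,882 units, £19,770.52):
Base rate for 29.23 is 35%.
29.23 has an FTA preferential rate, but origin Uleth is not Orara; base rate stands.
Duty = £19,770.52 × 35% = £6,919.68.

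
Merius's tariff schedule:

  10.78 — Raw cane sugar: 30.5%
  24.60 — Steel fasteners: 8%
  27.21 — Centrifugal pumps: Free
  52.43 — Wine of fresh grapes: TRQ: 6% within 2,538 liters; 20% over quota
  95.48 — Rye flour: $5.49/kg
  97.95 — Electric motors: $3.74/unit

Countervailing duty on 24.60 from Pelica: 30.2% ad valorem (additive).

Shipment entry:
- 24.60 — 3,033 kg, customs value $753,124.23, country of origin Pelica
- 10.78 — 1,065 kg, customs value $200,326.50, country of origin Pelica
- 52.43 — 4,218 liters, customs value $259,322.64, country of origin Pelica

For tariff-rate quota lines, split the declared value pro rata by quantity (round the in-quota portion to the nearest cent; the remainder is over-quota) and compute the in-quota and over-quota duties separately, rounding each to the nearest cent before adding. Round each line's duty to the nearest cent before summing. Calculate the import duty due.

Line 1 (24.60, Pelica, 3,033 kg, $753,124.23):
Base rate for 24.60 is 8%.
Additional duty on 24.60 from Pelica: +30.2%. Applied ad valorem rate: 8% + 30.2% = 38.2%.
Duty = $753,124.23 × 38.2% = $287,693.46.
Line 2 (10.78, Pelica, 1,065 kg, $200,326.50):
Base rate for 10.78 is 30.5%.
Duty = $200,326.50 × 30.5% = $61,099.58.
Line 3 (52.43, Pelica, 4,218 liters, $259,322.64):
Code 52.43 is under a tariff-rate quota (threshold 2,538 liters). In-quota: 2,538 liters at 6%; over-quota: 1,680 liters at 20%.
Pro-rata value split: in-quota = $259,322.64 × 2,538/4,218 = $156,036.24; over-quota = $259,322.64 − $156,036.24 = $103,286.40.
In-quota duty = $156,036.24 × 6% = $9,362.17. Over-quota duty = $103,286.40 × 20% = $20,657.28.
Line duty = $9,362.17 + $20,657.28 = $30,019.45.
Total = $287,693.46 + $61,099.58 + $30,019.45 = $378,812.49.

$378,812.49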